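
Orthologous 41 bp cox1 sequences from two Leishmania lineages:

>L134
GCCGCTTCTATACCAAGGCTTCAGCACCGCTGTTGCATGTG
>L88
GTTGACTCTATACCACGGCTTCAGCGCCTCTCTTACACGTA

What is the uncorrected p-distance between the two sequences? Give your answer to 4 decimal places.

Differing sites — 2:C/T; 3:C/T; 5:C/A; 6:T/C; 16:A/C; 26:A/G; 29:G/T; 32:G/C; 35:G/A; 38:T/C; 41:G/A.
There are 11 differences over 41 sites, so p = 11/41 = 0.2683.

0.2683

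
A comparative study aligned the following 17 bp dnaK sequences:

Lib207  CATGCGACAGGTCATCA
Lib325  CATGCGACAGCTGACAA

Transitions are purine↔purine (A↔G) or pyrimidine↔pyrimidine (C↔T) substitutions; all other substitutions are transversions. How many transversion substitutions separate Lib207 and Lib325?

Mismatches occur at site 11 (G↔C, transversion), site 13 (C↔G, transversion), site 15 (T↔C, transition), site 16 (C↔A, transversion).
Of the 4 differences, 1 transition and 3 transversions, so the answer is 3.

3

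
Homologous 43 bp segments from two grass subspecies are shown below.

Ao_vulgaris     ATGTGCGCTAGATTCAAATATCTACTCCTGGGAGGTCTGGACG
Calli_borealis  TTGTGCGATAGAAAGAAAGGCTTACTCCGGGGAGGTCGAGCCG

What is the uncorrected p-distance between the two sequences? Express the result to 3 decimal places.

0.302

The sequences differ at positions 1 (A/T), 8 (C/A), 13 (T/A), 14 (T/A), 15 (C/G), 19 (T/G), 20 (A/G), 21 (T/C), 22 (C/T), 29 (T/G), 38 (T/G), 39 (G/A), 41 (A/C).
There are 13 differences over 43 sites, so p = 13/43 = 0.302.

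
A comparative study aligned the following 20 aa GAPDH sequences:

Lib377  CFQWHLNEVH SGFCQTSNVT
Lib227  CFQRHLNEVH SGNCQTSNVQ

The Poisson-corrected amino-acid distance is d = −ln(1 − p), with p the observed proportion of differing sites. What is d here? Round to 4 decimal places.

0.1625

Mismatches occur at site 4 (W↔R), site 13 (F↔N), site 20 (T↔Q).
p = 3/20 = 0.150000.
d = −ln(1 − 0.150000) = −ln(0.850000) = 0.1625.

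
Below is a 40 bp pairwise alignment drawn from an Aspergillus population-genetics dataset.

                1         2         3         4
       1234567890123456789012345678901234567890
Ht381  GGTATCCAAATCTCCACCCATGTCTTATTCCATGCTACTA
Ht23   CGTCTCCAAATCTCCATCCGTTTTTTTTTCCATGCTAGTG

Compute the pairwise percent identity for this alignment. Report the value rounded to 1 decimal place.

77.5%

Differing sites — 1:G/C; 4:A/C; 17:C/T; 20:A/G; 22:G/T; 24:C/T; 27:A/T; 38:C/G; 40:A/G.
31 of the 40 sites match, so the percent identity is 31/40 × 100 = 77.5%.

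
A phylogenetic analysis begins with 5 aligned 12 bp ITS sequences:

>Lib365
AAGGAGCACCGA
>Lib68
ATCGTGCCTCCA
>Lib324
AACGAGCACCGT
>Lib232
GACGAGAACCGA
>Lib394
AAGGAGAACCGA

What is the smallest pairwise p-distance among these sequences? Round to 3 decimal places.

Pairwise Hamming distances:
  Lib365 vs Lib68: 6
  Lib365 vs Lib324: 2
  Lib365 vs Lib232: 3
  Lib365 vs Lib394: 1
  Lib68 vs Lib324: 6
  Lib68 vs Lib232: 7
  Lib68 vs Lib394: 7
  Lib324 vs Lib232: 3
  Lib324 vs Lib394: 3
  Lib232 vs Lib394: 2
The smallest is 1 mismatch, between Lib365 and Lib394; p = 1/12 = 0.083.

0.083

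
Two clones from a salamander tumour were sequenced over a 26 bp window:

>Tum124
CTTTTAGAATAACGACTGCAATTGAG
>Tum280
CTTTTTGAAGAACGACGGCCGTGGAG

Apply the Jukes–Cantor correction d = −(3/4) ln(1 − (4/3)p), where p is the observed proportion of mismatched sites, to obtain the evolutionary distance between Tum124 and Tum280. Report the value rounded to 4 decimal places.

Differing sites — 6:A/T; 10:T/G; 17:T/G; 20:A/C; 21:A/G; 23:T/G.
p = 6/26 = 0.230769.
d = −0.75 · ln(1 − (4/3)·0.230769) = −0.75 · ln(0.692308) = −0.75 · (-0.367724) = 0.2758.

0.2758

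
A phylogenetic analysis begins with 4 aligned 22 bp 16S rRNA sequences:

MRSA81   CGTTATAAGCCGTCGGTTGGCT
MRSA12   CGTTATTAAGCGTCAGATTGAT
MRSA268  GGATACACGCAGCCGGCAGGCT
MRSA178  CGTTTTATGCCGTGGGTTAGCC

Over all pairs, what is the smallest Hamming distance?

Pairwise Hamming distances:
  MRSA81 vs MRSA12: 7
  MRSA81 vs MRSA268: 8
  MRSA81 vs MRSA178: 5
  MRSA12 vs MRSA268: 14
  MRSA12 vs MRSA178: 11
  MRSA268 vs MRSA178: 12
The smallest is 5, between MRSA81 and MRSA178.

5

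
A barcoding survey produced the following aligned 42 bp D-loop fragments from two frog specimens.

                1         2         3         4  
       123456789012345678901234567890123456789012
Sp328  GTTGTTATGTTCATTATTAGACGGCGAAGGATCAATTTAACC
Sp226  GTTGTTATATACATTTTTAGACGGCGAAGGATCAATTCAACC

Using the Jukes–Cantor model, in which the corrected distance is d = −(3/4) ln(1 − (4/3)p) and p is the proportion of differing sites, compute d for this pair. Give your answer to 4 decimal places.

0.1019

Mismatches occur at site 9 (G→A), site 11 (T→A), site 16 (A→T), site 38 (T→C).
p = 4/42 = 0.095238.
d = −0.75 · ln(1 − (4/3)·0.095238) = −0.75 · ln(0.873016) = −0.75 · (-0.135801) = 0.1019.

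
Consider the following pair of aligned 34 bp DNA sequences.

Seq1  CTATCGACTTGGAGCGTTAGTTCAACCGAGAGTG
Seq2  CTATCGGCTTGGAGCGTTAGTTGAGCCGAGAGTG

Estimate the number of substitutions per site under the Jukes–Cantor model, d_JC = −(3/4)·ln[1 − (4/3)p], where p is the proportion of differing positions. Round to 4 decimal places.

0.0939

The sequences differ at positions 7 (A/G), 23 (C/G), 25 (A/G).
p = 3/34 = 0.088235.
d = −0.75 · ln(1 − (4/3)·0.088235) = −0.75 · ln(0.882353) = −0.75 · (-0.125163) = 0.0939.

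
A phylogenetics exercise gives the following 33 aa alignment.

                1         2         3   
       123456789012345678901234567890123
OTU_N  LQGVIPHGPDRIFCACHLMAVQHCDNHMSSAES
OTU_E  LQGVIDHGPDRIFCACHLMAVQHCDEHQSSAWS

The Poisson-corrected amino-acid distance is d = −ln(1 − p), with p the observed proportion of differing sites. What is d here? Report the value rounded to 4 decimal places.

0.1292

The sequences differ at positions 6 (P/D), 26 (N/E), 28 (M/Q), 32 (E/W).
p = 4/33 = 0.121212.
d = −ln(1 − 0.121212) = −ln(0.878788) = 0.1292.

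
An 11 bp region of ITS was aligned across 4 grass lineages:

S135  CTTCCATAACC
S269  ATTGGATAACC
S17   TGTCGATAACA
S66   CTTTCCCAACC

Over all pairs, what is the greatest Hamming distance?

7

Pairwise Hamming distances:
  S135 vs S269: 3
  S135 vs S17: 4
  S135 vs S66: 3
  S269 vs S17: 4
  S269 vs S66: 5
  S17 vs S66: 7
The largest is 7, between S17 and S66.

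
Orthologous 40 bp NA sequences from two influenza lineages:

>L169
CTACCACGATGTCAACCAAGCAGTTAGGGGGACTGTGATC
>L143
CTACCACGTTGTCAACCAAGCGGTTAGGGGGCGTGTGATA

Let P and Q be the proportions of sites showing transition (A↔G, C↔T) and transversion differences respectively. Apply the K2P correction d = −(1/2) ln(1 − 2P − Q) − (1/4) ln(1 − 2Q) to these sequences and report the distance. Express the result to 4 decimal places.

Mismatches occur at site 9 (A→T, transversion), site 22 (A→G, transition), site 32 (A→C, transversion), site 33 (C→G, transversion), site 40 (C→A, transversion).
Of the 5 differences, 1 transition and 4 transversions over 40 sites: P = 1/40 = 0.025000, Q = 4/40 = 0.100000.
d = −0.5·ln(0.850000) − 0.25·ln(0.800000) = −0.5·(-0.162519) − 0.25·(-0.223144) = 0.1370.

0.1370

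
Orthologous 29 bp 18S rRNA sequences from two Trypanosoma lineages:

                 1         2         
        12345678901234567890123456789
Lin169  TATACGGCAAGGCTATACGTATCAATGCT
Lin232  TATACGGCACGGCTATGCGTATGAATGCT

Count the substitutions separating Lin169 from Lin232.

The sequences differ at positions 10 (A/C), 17 (A/G), 23 (C/G).
That gives 3 mismatches out of 29 aligned sites, so the Hamming distance is 3.

3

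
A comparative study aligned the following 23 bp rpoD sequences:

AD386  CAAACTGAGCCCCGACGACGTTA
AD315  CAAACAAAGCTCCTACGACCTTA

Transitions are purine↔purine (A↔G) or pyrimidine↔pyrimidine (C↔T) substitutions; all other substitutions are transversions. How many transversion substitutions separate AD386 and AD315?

3

The sequences differ at positions 6 (T/A, transversion), 7 (G/A, transition), 11 (C/T, transition), 14 (G/T, transversion), 20 (G/C, transversion).
Of the 5 differences, 2 transitions and 3 transversions, so the answer is 3.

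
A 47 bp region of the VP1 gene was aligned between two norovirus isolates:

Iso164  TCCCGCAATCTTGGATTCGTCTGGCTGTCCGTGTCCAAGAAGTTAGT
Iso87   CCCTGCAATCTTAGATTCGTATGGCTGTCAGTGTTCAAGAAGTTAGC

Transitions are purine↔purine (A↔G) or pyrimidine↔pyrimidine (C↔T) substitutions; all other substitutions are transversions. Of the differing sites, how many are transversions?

The sequences differ at positions 1 (T/C, transition), 4 (C/T, transition), 13 (G/A, transition), 21 (C/A, transversion), 30 (C/A, transversion), 35 (C/T, transition), 47 (T/C, transition).
Of the 7 differences, 5 transitions and 2 transversions, so the answer is 2.

2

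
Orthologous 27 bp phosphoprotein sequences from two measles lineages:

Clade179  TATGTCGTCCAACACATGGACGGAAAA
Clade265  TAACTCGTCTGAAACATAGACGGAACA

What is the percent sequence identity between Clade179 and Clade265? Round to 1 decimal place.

Differing sites — 3:T/A; 4:G/C; 10:C/T; 11:A/G; 13:C/A; 18:G/A; 26:A/C.
20 of the 27 sites match, so the percent identity is 20/27 × 100 = 74.1%.

74.1%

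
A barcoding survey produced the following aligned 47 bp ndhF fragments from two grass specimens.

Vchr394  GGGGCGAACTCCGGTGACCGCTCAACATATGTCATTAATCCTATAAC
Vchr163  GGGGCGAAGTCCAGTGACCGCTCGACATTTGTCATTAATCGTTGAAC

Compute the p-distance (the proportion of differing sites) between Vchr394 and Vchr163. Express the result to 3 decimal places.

0.149

Mismatches occur at site 9 (C→G), site 13 (G→A), site 24 (A→G), site 29 (A→T), site 41 (C→G), site 43 (A→T), site 44 (T→G).
There are 7 differences over 47 sites, so p = 7/47 = 0.149.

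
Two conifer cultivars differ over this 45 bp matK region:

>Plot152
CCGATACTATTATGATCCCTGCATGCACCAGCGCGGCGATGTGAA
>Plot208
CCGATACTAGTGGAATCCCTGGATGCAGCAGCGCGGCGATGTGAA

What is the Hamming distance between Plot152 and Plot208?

The sequences differ at positions 10 (T/G), 12 (A/G), 13 (T/G), 14 (G/A), 22 (C/G), 28 (C/G).
That gives 6 mismatches out of 45 aligned sites, so the Hamming distance is 6.

6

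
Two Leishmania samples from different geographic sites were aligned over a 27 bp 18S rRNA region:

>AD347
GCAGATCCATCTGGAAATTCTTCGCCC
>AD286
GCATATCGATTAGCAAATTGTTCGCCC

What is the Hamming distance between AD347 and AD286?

Differing sites — 4:G/T; 8:C/G; 11:C/T; 12:T/A; 14:G/C; 20:C/G.
That gives 6 mismatches out of 27 aligned sites, so the Hamming distance is 6.

6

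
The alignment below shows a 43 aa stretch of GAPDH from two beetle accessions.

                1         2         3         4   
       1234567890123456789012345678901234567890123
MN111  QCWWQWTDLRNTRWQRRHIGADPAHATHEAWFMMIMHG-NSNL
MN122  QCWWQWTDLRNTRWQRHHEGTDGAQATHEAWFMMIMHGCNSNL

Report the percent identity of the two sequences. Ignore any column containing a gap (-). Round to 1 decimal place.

Excluding the 1 gap column leaves 42 comparable sites.
The sequences differ at positions 17 (R/H), 19 (I/E), 21 (A/T), 23 (P/G), 25 (H/Q).
37 of the 42 comparable sites match, so the percent identity is 37/42 × 100 = 88.1%.

88.1%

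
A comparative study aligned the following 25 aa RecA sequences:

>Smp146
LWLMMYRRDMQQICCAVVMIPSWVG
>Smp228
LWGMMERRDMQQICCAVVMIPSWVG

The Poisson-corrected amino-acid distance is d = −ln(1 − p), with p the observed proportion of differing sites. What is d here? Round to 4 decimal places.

0.0834

Differing sites — 3:L/G; 6:Y/E.
p = 2/25 = 0.080000.
d = −ln(1 − 0.080000) = −ln(0.920000) = 0.0834.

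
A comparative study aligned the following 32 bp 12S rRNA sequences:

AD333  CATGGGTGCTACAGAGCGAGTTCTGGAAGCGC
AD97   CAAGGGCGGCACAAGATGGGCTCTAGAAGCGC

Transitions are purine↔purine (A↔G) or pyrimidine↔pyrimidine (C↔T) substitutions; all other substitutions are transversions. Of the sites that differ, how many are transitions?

Mismatches occur at site 3 (T→A, transversion), site 7 (T→C, transition), site 9 (C→G, transversion), site 10 (T→C, transition), site 14 (G→A, transition), site 15 (A→G, transition), site 16 (G→A, transition), site 17 (C→T, transition), site 19 (A→G, transition), site 21 (T→C, transition), site 25 (G→A, transition).
Of the 11 differences, 9 transitions and 2 transversions, so the answer is 9.

9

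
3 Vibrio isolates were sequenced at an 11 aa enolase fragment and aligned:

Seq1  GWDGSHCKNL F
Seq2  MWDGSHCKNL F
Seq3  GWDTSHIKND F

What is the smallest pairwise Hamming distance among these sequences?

Pairwise Hamming distances:
  Seq1 vs Seq2: 1
  Seq1 vs Seq3: 3
  Seq2 vs Seq3: 4
The smallest is 1, between Seq1 and Seq2.

1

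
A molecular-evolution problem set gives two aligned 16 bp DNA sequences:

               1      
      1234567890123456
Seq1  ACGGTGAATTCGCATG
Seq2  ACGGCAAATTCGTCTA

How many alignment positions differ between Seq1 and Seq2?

Mismatches occur at site 5 (T/C), site 6 (G/A), site 13 (C/T), site 14 (A/C), site 16 (G/A).
That gives 5 mismatches out of 16 aligned sites, so the Hamming distance is 5.

5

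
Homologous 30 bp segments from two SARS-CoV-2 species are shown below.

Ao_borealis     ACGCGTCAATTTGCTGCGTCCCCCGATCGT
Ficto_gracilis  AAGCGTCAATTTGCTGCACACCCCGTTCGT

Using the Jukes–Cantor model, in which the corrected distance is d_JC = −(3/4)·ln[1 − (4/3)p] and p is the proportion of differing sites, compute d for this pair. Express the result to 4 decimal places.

The sequences differ at positions 2 (C/A), 18 (G/A), 19 (T/C), 20 (C/A), 26 (A/T).
p = 5/30 = 0.166667.
d = −0.75 · ln(1 − (4/3)·0.166667) = −0.75 · ln(0.777777) = −0.75 · (-0.251315) = 0.1885.

0.1885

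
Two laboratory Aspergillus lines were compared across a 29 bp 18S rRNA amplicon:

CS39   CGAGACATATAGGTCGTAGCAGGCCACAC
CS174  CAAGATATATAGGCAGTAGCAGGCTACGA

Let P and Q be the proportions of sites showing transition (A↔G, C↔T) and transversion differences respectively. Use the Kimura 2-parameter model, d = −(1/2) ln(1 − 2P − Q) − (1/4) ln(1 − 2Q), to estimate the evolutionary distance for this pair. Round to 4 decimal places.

The sequences differ at positions 2 (G/A, transition), 6 (C/T, transition), 14 (T/C, transition), 15 (C/A, transversion), 25 (C/T, transition), 28 (A/G, transition), 29 (C/A, transversion).
Of the 7 differences, 5 transitions and 2 transversions over 29 sites: P = 5/29 = 0.172414, Q = 2/29 = 0.068966.
d = −0.5·ln(0.586206) − 0.25·ln(0.862068) = −0.5·(-0.534084) − 0.25·(-0.148421) = 0.3041.

0.3041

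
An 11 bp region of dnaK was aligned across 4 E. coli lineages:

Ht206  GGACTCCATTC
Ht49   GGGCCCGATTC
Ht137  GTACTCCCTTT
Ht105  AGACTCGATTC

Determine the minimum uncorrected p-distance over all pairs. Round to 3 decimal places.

Pairwise Hamming distances:
  Ht206 vs Ht49: 3
  Ht206 vs Ht137: 3
  Ht206 vs Ht105: 2
  Ht49 vs Ht137: 6
  Ht49 vs Ht105: 3
  Ht137 vs Ht105: 5
The smallest is 2 mismatches, between Ht206 and Ht105; p = 2/11 = 0.182.

0.182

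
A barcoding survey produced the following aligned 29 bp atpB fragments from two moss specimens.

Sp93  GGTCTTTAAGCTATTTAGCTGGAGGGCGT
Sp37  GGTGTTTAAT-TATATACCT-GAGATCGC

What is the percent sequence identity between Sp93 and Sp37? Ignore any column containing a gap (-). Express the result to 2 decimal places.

74.07%

Excluding the 2 gap columns leaves 27 comparable sites.
Differing sites — 4:C/G; 10:G/T; 15:T/A; 18:G/C; 25:G/A; 26:G/T; 29:T/C.
20 of the 27 comparable sites match, so the percent identity is 20/27 × 100 = 74.07%.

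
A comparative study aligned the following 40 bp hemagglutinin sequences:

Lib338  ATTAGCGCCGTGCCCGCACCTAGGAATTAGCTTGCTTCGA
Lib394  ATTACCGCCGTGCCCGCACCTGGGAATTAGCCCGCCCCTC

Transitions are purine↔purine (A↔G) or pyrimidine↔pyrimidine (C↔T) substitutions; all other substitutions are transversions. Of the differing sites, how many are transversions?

3

Mismatches occur at site 5 (G→C, transversion), site 22 (A→G, transition), site 32 (T→C, transition), site 33 (T→C, transition), site 36 (T→C, transition), site 37 (T→C, transition), site 39 (G→T, transversion), site 40 (A→C, transversion).
Of the 8 differences, 5 transitions and 3 transversions, so the answer is 3.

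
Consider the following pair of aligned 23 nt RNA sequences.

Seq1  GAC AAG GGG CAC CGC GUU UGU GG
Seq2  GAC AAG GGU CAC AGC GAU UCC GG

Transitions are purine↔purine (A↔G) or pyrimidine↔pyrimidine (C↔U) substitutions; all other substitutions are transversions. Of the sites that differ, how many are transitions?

Differing sites — 9:G/U (Tv); 13:C/A (Tv); 17:U/A (Tv); 20:G/C (Tv); 21:U/C (Ti).
Of the 5 differences, 1 transition and 4 transversions, so the answer is 1.

1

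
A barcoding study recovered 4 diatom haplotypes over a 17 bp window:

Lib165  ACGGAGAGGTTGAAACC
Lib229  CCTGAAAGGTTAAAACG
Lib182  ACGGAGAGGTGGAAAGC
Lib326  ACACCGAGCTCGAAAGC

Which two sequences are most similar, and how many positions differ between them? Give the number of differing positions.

2

Pairwise Hamming distances:
  Lib165 vs Lib229: 5
  Lib165 vs Lib182: 2
  Lib165 vs Lib326: 6
  Lib229 vs Lib182: 7
  Lib229 vs Lib326: 10
  Lib182 vs Lib326: 5
The smallest is 2, between Lib165 and Lib182.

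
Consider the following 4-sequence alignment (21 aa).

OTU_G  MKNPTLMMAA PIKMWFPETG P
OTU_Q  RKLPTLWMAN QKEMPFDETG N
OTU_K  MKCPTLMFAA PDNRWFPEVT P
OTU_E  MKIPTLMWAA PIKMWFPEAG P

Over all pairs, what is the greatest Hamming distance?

14

Pairwise Hamming distances:
  OTU_G vs OTU_Q: 10
  OTU_G vs OTU_K: 7
  OTU_G vs OTU_E: 3
  OTU_Q vs OTU_K: 14
  OTU_Q vs OTU_E: 12
  OTU_K vs OTU_E: 7
The largest is 14, between OTU_Q and OTU_K.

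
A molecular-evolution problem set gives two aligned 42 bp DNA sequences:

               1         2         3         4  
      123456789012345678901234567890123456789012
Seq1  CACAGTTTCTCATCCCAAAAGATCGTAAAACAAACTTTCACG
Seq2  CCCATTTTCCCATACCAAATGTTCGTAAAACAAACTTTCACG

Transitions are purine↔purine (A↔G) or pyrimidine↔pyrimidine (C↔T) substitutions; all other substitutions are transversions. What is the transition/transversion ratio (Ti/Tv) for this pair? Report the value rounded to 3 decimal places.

Mismatches occur at site 2 (A/C, transversion), site 5 (G/T, transversion), site 10 (T/C, transition), site 14 (C/A, transversion), site 20 (A/T, transversion), site 22 (A/T, transversion).
Of the 6 differences, 1 transition and 5 transversions, so Ti/Tv = 1/5 = 0.200.

0.200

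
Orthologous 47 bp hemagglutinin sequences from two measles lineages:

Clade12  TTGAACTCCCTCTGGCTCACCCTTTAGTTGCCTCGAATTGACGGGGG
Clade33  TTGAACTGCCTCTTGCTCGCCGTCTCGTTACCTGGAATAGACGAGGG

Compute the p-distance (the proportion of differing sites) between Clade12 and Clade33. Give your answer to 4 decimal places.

0.2128

Mismatches occur at site 8 (C/G), site 14 (G/T), site 19 (A/G), site 22 (C/G), site 24 (T/C), site 26 (A/C), site 30 (G/A), site 34 (C/G), site 39 (T/A), site 44 (G/A).
There are 10 differences over 47 sites, so p = 10/47 = 0.2128.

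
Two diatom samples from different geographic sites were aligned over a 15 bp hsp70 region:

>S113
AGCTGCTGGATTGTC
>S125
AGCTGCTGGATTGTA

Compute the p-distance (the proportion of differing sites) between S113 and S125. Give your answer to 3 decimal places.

0.067

Differing sites — 15:C/A.
There are 1 differences over 15 sites, so p = 1/15 = 0.067.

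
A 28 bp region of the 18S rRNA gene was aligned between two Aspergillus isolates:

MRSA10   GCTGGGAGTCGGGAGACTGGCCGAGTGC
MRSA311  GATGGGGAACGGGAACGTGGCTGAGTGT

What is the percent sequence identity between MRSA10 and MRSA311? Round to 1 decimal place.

Mismatches occur at site 2 (C/A), site 7 (A/G), site 8 (G/A), site 9 (T/A), site 15 (G/A), site 16 (A/C), site 17 (C/G), site 22 (C/T), site 28 (C/T).
19 of the 28 sites match, so the percent identity is 19/28 × 100 = 67.9%.

67.9%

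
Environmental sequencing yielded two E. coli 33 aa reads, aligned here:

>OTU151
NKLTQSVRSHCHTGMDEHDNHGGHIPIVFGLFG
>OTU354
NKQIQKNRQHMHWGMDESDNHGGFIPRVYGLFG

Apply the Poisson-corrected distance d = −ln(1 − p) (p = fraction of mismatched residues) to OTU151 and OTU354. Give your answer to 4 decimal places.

0.4055

The sequences differ at positions 3 (L/Q), 4 (T/I), 6 (S/K), 7 (V/N), 9 (S/Q), 11 (C/M), 13 (T/W), 18 (H/S), 24 (H/F), 27 (I/R), 29 (F/Y).
p = 11/33 = 0.333333.
d = −ln(1 − 0.333333) = −ln(0.666667) = 0.4055.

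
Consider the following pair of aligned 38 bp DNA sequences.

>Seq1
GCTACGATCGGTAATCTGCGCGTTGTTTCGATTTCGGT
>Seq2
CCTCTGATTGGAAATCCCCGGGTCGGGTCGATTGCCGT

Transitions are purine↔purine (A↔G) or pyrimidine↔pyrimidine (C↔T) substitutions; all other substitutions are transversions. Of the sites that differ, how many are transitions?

4

Differing sites — 1:G/C (Tv); 4:A/C (Tv); 5:C/T (Ti); 9:C/T (Ti); 12:T/A (Tv); 17:T/C (Ti); 18:G/C (Tv); 21:C/G (Tv); 24:T/C (Ti); 26:T/G (Tv); 27:T/G (Tv); 34:T/G (Tv); 36:G/C (Tv).
Of the 13 differences, 4 transitions and 9 transversions, so the answer is 4.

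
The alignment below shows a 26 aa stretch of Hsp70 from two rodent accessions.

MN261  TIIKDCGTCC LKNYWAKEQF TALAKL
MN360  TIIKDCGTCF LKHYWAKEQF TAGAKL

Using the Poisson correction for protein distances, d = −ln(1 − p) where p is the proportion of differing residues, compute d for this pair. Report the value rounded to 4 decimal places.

Mismatches occur at site 10 (C→F), site 13 (N→H), site 23 (L→G).
p = 3/26 = 0.115385.
d = −ln(1 − 0.115385) = −ln(0.884615) = 0.1226.

0.1226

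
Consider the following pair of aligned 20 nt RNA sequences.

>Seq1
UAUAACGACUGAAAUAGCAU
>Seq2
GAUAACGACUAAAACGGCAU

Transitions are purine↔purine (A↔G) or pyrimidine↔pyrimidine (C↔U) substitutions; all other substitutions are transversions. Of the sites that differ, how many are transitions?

Differing sites — 1:U/G (Tv); 11:G/A (Ti); 15:U/C (Ti); 16:A/G (Ti).
Of the 4 differences, 3 transitions and 1 transversion, so the answer is 3.

3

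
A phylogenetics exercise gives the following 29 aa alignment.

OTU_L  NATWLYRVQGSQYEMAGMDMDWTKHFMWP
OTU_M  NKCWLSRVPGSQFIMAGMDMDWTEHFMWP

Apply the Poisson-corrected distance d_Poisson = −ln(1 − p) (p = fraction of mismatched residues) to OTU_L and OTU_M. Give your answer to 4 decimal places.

The sequences differ at positions 2 (A/K), 3 (T/C), 6 (Y/S), 9 (Q/P), 13 (Y/F), 14 (E/I), 24 (K/E).
p = 7/29 = 0.241379.
d = −ln(1 − 0.241379) = −ln(0.758621) = 0.2763.

0.2763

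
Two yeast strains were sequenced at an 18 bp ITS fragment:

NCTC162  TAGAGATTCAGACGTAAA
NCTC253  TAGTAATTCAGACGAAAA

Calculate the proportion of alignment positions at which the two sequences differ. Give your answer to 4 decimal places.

0.1667

The sequences differ at positions 4 (A/T), 5 (G/A), 15 (T/A).
There are 3 differences over 18 sites, so p = 3/18 = 0.1667.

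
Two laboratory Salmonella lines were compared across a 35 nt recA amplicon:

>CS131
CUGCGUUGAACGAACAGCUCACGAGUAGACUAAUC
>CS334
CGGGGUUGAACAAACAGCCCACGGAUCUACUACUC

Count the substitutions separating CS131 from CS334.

9

Mismatches occur at site 2 (U↔G), site 4 (C↔G), site 12 (G↔A), site 19 (U↔C), site 24 (A↔G), site 25 (G↔A), site 27 (A↔C), site 28 (G↔U), site 33 (A↔C).
That gives 9 mismatches out of 35 aligned sites, so the Hamming distance is 9.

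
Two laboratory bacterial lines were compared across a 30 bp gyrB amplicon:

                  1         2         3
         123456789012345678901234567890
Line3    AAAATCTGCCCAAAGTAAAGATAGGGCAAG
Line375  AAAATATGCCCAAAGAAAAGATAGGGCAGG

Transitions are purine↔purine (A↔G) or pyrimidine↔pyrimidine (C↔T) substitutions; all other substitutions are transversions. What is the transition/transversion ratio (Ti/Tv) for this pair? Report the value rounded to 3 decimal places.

0.500

Differing sites — 6:C/A (Tv); 16:T/A (Tv); 29:A/G (Ti).
Of the 3 differences, 1 transition and 2 transversions, so Ti/Tv = 1/2 = 0.500.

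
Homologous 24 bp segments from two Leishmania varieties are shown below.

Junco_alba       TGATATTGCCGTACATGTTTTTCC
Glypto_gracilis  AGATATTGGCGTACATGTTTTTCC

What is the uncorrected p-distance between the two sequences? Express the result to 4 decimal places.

Mismatches occur at site 1 (T→A), site 9 (C→G).
There are 2 differences over 24 sites, so p = 2/24 = 0.0833.

0.0833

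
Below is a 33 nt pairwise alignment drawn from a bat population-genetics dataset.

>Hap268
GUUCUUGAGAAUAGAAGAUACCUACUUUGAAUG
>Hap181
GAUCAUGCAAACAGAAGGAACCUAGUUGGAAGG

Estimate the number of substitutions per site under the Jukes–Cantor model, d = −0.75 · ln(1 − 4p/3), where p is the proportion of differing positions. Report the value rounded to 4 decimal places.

0.3882

Differing sites — 2:U/A; 5:U/A; 8:A/C; 9:G/A; 12:U/C; 18:A/G; 19:U/A; 25:C/G; 28:U/G; 32:U/G.
p = 10/33 = 0.303030.
d = −0.75 · ln(1 − (4/3)·0.303030) = −0.75 · ln(0.595960) = −0.75 · (-0.517582) = 0.3882.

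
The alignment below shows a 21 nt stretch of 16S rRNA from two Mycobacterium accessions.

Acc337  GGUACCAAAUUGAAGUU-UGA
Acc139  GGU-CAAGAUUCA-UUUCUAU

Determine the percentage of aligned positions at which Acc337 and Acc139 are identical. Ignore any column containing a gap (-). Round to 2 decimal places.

66.67%

Excluding the 3 gap columns leaves 18 comparable sites.
Differing sites — 6:C/A; 8:A/G; 12:G/C; 15:G/U; 20:G/A; 21:A/U.
12 of the 18 comparable sites match, so the percent identity is 12/18 × 100 = 66.67%.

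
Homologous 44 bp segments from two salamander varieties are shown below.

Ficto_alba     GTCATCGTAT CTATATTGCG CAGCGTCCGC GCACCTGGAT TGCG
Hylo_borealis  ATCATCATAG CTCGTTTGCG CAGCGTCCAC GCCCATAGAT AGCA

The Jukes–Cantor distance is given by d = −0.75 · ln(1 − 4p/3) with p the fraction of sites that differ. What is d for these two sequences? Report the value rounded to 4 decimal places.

The sequences differ at positions 1 (G/A), 7 (G/A), 10 (T/G), 13 (A/C), 14 (T/G), 15 (A/T), 29 (G/A), 33 (A/C), 35 (C/A), 37 (G/A), 41 (T/A), 44 (G/A).
p = 12/44 = 0.272727.
d = −0.75 · ln(1 − (4/3)·0.272727) = −0.75 · ln(0.636364) = −0.75 · (-0.451985) = 0.3390.

0.3390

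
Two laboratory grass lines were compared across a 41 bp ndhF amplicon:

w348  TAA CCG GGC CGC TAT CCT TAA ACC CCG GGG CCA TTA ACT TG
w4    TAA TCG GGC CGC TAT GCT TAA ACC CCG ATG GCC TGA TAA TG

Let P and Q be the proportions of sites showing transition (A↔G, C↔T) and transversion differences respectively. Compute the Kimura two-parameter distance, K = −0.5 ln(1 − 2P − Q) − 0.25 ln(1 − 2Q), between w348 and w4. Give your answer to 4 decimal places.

The sequences differ at positions 4 (C/T, transition), 16 (C/G, transversion), 28 (G/A, transition), 29 (G/T, transversion), 31 (C/G, transversion), 33 (A/C, transversion), 35 (T/G, transversion), 37 (A/T, transversion), 38 (C/A, transversion), 39 (T/A, transversion).
Of the 10 differences, 2 transitions and 8 transversions over 41 sites: P = 2/41 = 0.048780, Q = 8/41 = 0.195122.
d = −0.5·ln(0.707318) − 0.25·ln(0.609756) = −0.5·(-0.346275) − 0.25·(-0.494696) = 0.2968.

0.2968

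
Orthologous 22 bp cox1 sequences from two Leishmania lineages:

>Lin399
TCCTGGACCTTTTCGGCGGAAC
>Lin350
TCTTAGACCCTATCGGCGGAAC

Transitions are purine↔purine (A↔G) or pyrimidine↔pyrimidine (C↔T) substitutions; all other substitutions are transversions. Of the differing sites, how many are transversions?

Differing sites — 3:C/T (Ti); 5:G/A (Ti); 10:T/C (Ti); 12:T/A (Tv).
Of the 4 differences, 3 transitions and 1 transversion, so the answer is 1.

1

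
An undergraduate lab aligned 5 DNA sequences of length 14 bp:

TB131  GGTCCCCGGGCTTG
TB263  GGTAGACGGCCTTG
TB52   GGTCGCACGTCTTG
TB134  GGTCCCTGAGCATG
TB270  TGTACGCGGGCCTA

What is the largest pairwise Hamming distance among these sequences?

9

Pairwise Hamming distances:
  TB131 vs TB263: 4
  TB131 vs TB52: 4
  TB131 vs TB134: 3
  TB131 vs TB270: 5
  TB263 vs TB52: 5
  TB263 vs TB134: 7
  TB263 vs TB270: 6
  TB52 vs TB134: 6
  TB52 vs TB270: 9
  TB134 vs TB270: 7
The largest is 9, between TB52 and TB270.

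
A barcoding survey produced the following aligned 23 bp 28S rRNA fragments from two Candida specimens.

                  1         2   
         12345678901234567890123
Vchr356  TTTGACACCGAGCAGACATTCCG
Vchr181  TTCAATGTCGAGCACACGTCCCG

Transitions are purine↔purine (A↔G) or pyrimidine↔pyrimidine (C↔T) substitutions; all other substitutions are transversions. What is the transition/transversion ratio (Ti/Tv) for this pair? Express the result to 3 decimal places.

Mismatches occur at site 3 (T↔C, transition), site 4 (G↔A, transition), site 6 (C↔T, transition), site 7 (A↔G, transition), site 8 (C↔T, transition), site 15 (G↔C, transversion), site 18 (A↔G, transition), site 20 (T↔C, transition).
Of the 8 differences, 7 transitions and 1 transversion, so Ti/Tv = 7/1 = 7.000.

7.000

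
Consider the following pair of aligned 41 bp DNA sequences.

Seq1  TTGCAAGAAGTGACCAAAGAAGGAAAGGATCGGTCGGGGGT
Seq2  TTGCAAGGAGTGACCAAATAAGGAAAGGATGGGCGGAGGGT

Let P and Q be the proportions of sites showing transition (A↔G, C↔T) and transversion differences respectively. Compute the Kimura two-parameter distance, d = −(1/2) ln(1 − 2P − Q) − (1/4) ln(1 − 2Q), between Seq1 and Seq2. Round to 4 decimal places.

0.1635

The sequences differ at positions 8 (A/G, transition), 19 (G/T, transversion), 31 (C/G, transversion), 34 (T/C, transition), 35 (C/G, transversion), 37 (G/A, transition).
Of the 6 differences, 3 transitions and 3 transversions over 41 sites: P = 3/41 = 0.073171, Q = 3/41 = 0.073171.
d = −0.5·ln(0.780487) − 0.25·ln(0.853658) = −0.5·(-0.247837) − 0.25·(-0.158225) = 0.1635.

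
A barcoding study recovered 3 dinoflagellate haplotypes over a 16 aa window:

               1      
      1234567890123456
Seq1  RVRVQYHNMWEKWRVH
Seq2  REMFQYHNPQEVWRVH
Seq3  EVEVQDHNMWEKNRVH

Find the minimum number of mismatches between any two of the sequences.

Pairwise Hamming distances:
  Seq1 vs Seq2: 6
  Seq1 vs Seq3: 4
  Seq2 vs Seq3: 9
The smallest is 4, between Seq1 and Seq3.

4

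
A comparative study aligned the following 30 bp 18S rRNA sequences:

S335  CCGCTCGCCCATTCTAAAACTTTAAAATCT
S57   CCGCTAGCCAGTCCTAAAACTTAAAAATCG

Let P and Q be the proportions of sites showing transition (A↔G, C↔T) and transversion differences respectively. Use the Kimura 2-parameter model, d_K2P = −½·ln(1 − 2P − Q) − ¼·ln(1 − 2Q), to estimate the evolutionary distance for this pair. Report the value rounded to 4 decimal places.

Differing sites — 6:C/A (Tv); 10:C/A (Tv); 11:A/G (Ti); 13:T/C (Ti); 23:T/A (Tv); 30:T/G (Tv).
Of the 6 differences, 2 transitions and 4 transversions over 30 sites: P = 2/30 = 0.066667, Q = 4/30 = 0.133333.
d = −0.5·ln(0.733333) − 0.25·ln(0.733334) = −0.5·(-0.310155) − 0.25·(-0.310154) = 0.2326.

0.2326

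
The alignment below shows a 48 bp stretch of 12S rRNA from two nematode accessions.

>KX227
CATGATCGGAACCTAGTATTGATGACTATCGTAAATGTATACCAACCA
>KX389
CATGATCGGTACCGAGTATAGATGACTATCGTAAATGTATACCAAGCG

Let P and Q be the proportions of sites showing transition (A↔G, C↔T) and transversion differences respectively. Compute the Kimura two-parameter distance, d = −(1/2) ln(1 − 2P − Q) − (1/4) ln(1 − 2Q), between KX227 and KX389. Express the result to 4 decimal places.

0.1123

Mismatches occur at site 10 (A↔T, transversion), site 14 (T↔G, transversion), site 20 (T↔A, transversion), site 46 (C↔G, transversion), site 48 (A↔G, transition).
Of the 5 differences, 1 transition and 4 transversions over 48 sites: P = 1/48 = 0.020833, Q = 4/48 = 0.083333.
d = −0.5·ln(0.875001) − 0.25·ln(0.833334) = −0.5·(-0.133530) − 0.25·(-0.182321) = 0.1123.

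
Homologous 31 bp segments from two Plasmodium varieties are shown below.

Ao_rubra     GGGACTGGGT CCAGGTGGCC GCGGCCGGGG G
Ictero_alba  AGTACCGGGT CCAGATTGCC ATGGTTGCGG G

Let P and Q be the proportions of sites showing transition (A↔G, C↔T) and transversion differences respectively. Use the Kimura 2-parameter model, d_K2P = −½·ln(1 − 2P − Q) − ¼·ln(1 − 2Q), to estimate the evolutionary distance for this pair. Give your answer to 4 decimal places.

Mismatches occur at site 1 (G↔A, transition), site 3 (G↔T, transversion), site 6 (T↔C, transition), site 15 (G↔A, transition), site 17 (G↔T, transversion), site 21 (G↔A, transition), site 22 (C↔T, transition), site 25 (C↔T, transition), site 26 (C↔T, transition), site 28 (G↔C, transversion).
Of the 10 differences, 7 transitions and 3 transversions over 31 sites: P = 7/31 = 0.225806, Q = 3/31 = 0.096774.
d = −0.5·ln(0.451614) − 0.25·ln(0.806452) = −0.5·(-0.794927) − 0.25·(-0.215111) = 0.4512.

0.4512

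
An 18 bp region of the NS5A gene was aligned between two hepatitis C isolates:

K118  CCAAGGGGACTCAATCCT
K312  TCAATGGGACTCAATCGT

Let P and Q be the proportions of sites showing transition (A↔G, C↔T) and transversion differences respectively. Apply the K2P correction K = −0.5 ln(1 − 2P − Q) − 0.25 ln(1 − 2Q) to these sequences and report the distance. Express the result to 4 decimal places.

0.1885

The sequences differ at positions 1 (C/T, transition), 5 (G/T, transversion), 17 (C/G, transversion).
Of the 3 differences, 1 transition and 2 transversions over 18 sites: P = 1/18 = 0.055556, Q = 2/18 = 0.111111.
d = −0.5·ln(0.777777) − 0.25·ln(0.777778) = −0.5·(-0.251315) − 0.25·(-0.251314) = 0.1885.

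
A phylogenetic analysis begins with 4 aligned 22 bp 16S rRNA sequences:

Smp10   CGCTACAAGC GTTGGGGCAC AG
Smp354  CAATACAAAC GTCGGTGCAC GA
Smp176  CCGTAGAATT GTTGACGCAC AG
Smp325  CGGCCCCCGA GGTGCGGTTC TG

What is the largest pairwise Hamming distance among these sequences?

16

Pairwise Hamming distances:
  Smp10 vs Smp354: 7
  Smp10 vs Smp176: 7
  Smp10 vs Smp325: 11
  Smp354 vs Smp176: 10
  Smp354 vs Smp325: 16
  Smp176 vs Smp325: 14
The largest is 16, between Smp354 and Smp325.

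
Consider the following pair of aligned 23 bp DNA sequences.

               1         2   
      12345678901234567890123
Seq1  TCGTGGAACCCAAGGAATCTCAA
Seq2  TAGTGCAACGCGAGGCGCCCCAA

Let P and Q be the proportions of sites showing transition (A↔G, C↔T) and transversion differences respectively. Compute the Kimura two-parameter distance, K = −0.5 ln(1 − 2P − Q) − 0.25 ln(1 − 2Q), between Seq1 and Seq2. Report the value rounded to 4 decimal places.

0.4757

The sequences differ at positions 2 (C/A, transversion), 6 (G/C, transversion), 10 (C/G, transversion), 12 (A/G, transition), 16 (A/C, transversion), 17 (A/G, transition), 18 (T/C, transition), 20 (T/C, transition).
Of the 8 differences, 4 transitions and 4 transversions over 23 sites: P = 4/23 = 0.173913, Q = 4/23 = 0.173913.
d = −0.5·ln(0.478261) − 0.25·ln(0.652174) = −0.5·(-0.737599) − 0.25·(-0.427444) = 0.4757.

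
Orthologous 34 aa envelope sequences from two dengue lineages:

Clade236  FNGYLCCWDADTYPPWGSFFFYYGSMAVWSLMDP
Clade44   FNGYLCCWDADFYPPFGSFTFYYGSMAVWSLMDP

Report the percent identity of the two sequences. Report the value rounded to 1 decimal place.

Mismatches occur at site 12 (T→F), site 16 (W→F), site 20 (F→T).
31 of the 34 sites match, so the percent identity is 31/34 × 100 = 91.2%.

91.2%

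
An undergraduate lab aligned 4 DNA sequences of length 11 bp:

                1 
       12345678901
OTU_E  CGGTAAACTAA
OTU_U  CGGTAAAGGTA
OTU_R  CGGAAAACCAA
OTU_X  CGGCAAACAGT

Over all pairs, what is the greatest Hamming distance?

Pairwise Hamming distances:
  OTU_E vs OTU_U: 3
  OTU_E vs OTU_R: 2
  OTU_E vs OTU_X: 4
  OTU_U vs OTU_R: 4
  OTU_U vs OTU_X: 5
  OTU_R vs OTU_X: 4
The largest is 5, between OTU_U and OTU_X.

5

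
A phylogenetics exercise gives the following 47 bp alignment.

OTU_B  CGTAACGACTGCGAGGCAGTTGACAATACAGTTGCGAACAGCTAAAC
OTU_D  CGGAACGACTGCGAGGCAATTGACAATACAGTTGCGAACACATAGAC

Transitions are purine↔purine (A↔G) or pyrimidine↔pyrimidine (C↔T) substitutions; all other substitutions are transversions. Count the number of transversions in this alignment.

Differing sites — 3:T/G (Tv); 19:G/A (Ti); 41:G/C (Tv); 42:C/A (Tv); 45:A/G (Ti).
Of the 5 differences, 2 transitions and 3 transversions, so the answer is 3.

3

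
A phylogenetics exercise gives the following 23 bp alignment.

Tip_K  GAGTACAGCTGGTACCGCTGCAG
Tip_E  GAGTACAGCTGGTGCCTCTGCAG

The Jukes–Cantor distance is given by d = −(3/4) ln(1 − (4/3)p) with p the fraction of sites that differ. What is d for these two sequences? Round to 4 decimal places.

0.0924

The sequences differ at positions 14 (A/G), 17 (G/T).
p = 2/23 = 0.086957.
d = −0.75 · ln(1 − (4/3)·0.086957) = −0.75 · ln(0.884057) = −0.75 · (-0.123234) = 0.0924.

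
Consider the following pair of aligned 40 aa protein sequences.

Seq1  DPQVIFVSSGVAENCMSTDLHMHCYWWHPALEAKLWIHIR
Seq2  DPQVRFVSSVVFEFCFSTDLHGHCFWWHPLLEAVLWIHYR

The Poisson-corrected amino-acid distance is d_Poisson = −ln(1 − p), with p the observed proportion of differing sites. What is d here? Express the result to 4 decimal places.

The sequences differ at positions 5 (I/R), 10 (G/V), 12 (A/F), 14 (N/F), 16 (M/F), 22 (M/G), 25 (Y/F), 30 (A/L), 34 (K/V), 39 (I/Y).
p = 10/40 = 0.250000.
d = −ln(1 − 0.250000) = −ln(0.750000) = 0.2877.

0.2877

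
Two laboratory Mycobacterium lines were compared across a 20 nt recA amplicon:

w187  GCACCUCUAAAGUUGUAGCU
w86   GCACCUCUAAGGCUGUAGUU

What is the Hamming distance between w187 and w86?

Differing sites — 11:A/G; 13:U/C; 19:C/U.
That gives 3 mismatches out of 20 aligned sites, so the Hamming distance is 3.

3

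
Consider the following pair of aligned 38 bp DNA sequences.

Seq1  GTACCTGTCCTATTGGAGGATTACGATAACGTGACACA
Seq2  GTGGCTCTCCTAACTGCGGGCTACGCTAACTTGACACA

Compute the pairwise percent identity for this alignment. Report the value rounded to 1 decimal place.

The sequences differ at positions 3 (A/G), 4 (C/G), 7 (G/C), 13 (T/A), 14 (T/C), 15 (G/T), 17 (A/C), 20 (A/G), 21 (T/C), 26 (A/C), 31 (G/T).
27 of the 38 sites match, so the percent identity is 27/38 × 100 = 71.1%.

71.1%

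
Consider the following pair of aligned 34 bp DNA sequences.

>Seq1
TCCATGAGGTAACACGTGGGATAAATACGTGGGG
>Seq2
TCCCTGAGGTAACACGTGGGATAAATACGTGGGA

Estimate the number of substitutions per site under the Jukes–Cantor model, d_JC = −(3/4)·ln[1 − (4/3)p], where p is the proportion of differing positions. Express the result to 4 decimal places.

0.0613

The sequences differ at positions 4 (A/C), 34 (G/A).
p = 2/34 = 0.058824.
d = −0.75 · ln(1 − (4/3)·0.058824) = −0.75 · ln(0.921568) = −0.75 · (-0.081679) = 0.0613.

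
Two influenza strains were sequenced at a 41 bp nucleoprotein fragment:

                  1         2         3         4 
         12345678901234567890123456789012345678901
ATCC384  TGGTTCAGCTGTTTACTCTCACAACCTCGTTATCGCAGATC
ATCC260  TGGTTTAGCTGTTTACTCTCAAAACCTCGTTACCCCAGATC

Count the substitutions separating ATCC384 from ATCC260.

4

Mismatches occur at site 6 (C↔T), site 22 (C↔A), site 33 (T↔C), site 35 (G↔C).
That gives 4 mismatches out of 41 aligned sites, so the Hamming distance is 4.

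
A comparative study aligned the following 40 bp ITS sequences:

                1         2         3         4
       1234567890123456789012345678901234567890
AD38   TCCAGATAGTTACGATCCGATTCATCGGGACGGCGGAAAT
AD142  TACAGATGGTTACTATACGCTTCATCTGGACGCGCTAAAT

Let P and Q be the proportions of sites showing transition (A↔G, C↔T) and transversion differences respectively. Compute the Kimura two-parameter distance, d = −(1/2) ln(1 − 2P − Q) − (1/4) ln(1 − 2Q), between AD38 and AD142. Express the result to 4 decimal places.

Mismatches occur at site 2 (C/A, transversion), site 8 (A/G, transition), site 14 (G/T, transversion), site 17 (C/A, transversion), site 20 (A/C, transversion), site 27 (G/T, transversion), site 33 (G/C, transversion), site 34 (C/G, transversion), site 35 (G/C, transversion), site 36 (G/T, transversion).
Of the 10 differences, 1 transition and 9 transversions over 40 sites: P = 1/40 = 0.025000, Q = 9/40 = 0.225000.
d = −0.5·ln(0.725000) − 0.25·ln(0.550000) = −0.5·(-0.321584) − 0.25·(-0.597837) = 0.3103.

0.3103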